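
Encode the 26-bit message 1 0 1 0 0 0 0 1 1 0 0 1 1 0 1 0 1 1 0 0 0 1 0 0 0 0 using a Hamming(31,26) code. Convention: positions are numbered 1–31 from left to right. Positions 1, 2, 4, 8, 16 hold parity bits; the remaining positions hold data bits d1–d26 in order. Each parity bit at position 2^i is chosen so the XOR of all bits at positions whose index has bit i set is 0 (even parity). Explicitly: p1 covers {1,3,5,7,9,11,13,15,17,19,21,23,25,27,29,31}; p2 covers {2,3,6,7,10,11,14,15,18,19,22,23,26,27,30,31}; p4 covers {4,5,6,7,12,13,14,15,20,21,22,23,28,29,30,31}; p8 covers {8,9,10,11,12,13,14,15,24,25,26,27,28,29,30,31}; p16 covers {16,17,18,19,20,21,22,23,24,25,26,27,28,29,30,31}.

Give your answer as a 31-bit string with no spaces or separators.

1010010100011000110101100010000

Place data at non-parity positions: p1 p2 1 p4 0 1 0 p8 0 0 0 1 1 0 0 p16 1 1 0 1 0 1 1 0 0 0 1 0 0 0 0
p1 (pos 1,3,5,7,9,11,13,15,17,19,21,23,25,27,29,31): XOR of data positions = 1⊕0⊕0⊕0⊕0⊕1⊕0⊕1⊕0⊕0⊕1⊕0⊕1⊕0⊕0 = 1
p2 (pos 2,3,6,7,10,11,14,15,18,19,22,23,26,27,30,31): XOR of data positions = 1⊕1⊕0⊕0⊕0⊕0⊕0⊕1⊕0⊕1⊕1⊕0⊕1⊕0⊕0 = 0
p4 (pos 4,5,6,7,12,13,14,15,20,21,22,23,28,29,30,31): XOR of data positions = 0⊕1⊕0⊕1⊕1⊕0⊕0⊕1⊕0⊕1⊕1⊕0⊕0⊕0⊕0 = 0
p8 (pos 8,9,10,11,12,13,14,15,24,25,26,27,28,29,30,31): XOR of data positions = 0⊕0⊕0⊕1⊕1⊕0⊕0⊕0⊕0⊕0⊕1⊕0⊕0⊕0⊕0 = 1
p16 (pos 16,17,18,19,20,21,22,23,24,25,26,27,28,29,30,31): XOR of data positions = 1⊕1⊕0⊕1⊕0⊕1⊕1⊕0⊕0⊕0⊕1⊕0⊕0⊕0⊕0 = 0
Codeword: 1010010100011000110101100010000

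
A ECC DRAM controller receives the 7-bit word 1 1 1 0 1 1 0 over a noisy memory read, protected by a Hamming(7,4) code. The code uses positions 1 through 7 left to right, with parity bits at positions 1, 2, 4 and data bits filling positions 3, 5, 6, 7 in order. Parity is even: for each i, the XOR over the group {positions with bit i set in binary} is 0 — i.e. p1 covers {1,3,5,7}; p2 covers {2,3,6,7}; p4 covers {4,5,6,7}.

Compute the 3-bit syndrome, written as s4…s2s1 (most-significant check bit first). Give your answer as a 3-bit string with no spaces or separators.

011

s1 (pos 1,3,5,7): 1⊕1⊕1⊕0 = 1
s2 (pos 2,3,6,7): 1⊕1⊕1⊕0 = 1
s4 (pos 4,5,6,7): 0⊕1⊕1⊕0 = 0
Syndrome s4…s1 = 011 → error at position 3.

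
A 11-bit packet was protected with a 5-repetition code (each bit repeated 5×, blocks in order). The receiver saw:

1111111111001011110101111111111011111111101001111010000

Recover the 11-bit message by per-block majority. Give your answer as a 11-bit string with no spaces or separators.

11011111010

Block 1 (11111): 5 ones → 1
Block 2 (11111): 5 ones → 1
Block 3 (00101): 2 ones → 0
Block 4 (11101): 4 ones → 1
Block 5 (01111): 4 ones → 1
Block 6 (11111): 5 ones → 1
Block 7 (10111): 4 ones → 1
Block 8 (11111): 5 ones → 1
Block 9 (10100): 2 ones → 0
Block 10 (11110): 4 ones → 1
Block 11 (10000): 1 one → 0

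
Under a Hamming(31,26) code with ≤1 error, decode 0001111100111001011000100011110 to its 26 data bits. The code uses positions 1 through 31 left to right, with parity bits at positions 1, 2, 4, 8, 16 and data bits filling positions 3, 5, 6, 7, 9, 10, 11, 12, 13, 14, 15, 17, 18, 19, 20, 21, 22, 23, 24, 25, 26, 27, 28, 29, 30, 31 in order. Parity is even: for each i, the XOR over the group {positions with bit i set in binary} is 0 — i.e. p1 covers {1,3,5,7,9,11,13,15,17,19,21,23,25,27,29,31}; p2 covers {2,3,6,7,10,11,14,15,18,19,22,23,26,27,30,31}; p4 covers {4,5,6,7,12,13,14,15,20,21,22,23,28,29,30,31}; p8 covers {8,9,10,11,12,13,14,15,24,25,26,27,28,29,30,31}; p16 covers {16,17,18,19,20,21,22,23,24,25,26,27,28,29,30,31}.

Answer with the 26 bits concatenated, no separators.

s1 (pos 1,3,5,7,9,11,13,15,17,19,21,23,25,27,29,31): 0⊕0⊕1⊕1⊕0⊕1⊕1⊕0⊕0⊕1⊕0⊕1⊕0⊕1⊕1⊕0 = 0
s2 (pos 2,3,6,7,10,11,14,15,18,19,22,23,26,27,30,31): 0⊕0⊕1⊕1⊕0⊕1⊕0⊕0⊕1⊕1⊕0⊕1⊕0⊕1⊕1⊕0 = 0
s4 (pos 4,5,6,7,12,13,14,15,20,21,22,23,28,29,30,31): 1⊕1⊕1⊕1⊕1⊕1⊕0⊕0⊕0⊕0⊕0⊕1⊕1⊕1⊕1⊕0 = 0
s8 (pos 8,9,10,11,12,13,14,15,24,25,26,27,28,29,30,31): 1⊕0⊕0⊕1⊕1⊕1⊕0⊕0⊕0⊕0⊕0⊕1⊕1⊕1⊕1⊕0 = 0
s16 (pos 16,17,18,19,20,21,22,23,24,25,26,27,28,29,30,31): 1⊕0⊕1⊕1⊕0⊕0⊕0⊕1⊕0⊕0⊕0⊕1⊕1⊕1⊕1⊕0 = 0
Syndrome s16…s1 = 00000 → no error.
Read data bits from positions 3,5,6,7,9,10,11,12,13,14,15,17,18,19,20,21,22,23,24,25,26,27,28,29,30,31: 01110011100011000100011110

01110011100011000100011110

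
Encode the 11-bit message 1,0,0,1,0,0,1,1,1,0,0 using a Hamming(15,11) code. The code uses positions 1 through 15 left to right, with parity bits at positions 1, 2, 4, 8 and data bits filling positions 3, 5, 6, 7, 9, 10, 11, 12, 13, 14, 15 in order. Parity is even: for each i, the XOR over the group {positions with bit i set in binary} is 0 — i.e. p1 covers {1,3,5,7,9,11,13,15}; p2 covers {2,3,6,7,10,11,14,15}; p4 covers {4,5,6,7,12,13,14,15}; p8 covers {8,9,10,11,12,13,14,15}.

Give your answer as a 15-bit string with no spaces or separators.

Place data at non-parity positions: p1 p2 1 p4 0 0 1 p8 0 0 1 1 1 0 0
p1 (pos 1,3,5,7,9,11,13,15): XOR of data positions = 1⊕0⊕1⊕0⊕1⊕1⊕0 = 0
p2 (pos 2,3,6,7,10,11,14,15): XOR of data positions = 1⊕0⊕1⊕0⊕1⊕0⊕0 = 1
p4 (pos 4,5,6,7,12,13,14,15): XOR of data positions = 0⊕0⊕1⊕1⊕1⊕0⊕0 = 1
p8 (pos 8,9,10,11,12,13,14,15): XOR of data positions = 0⊕0⊕1⊕1⊕1⊕0⊕0 = 1
Codeword: 011100110011100

011100110011100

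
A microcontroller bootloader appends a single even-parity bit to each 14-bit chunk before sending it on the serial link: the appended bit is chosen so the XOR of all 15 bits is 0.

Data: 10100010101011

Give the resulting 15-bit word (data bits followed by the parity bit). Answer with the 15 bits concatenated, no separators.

XOR of the 14 data bits: 1⊕0⊕1⊕0⊕0⊕0⊕1⊕0⊕1⊕0⊕1⊕0⊕1⊕1 = 1
Parity bit = 1 (so all 15 bits XOR to 0).

101000101010111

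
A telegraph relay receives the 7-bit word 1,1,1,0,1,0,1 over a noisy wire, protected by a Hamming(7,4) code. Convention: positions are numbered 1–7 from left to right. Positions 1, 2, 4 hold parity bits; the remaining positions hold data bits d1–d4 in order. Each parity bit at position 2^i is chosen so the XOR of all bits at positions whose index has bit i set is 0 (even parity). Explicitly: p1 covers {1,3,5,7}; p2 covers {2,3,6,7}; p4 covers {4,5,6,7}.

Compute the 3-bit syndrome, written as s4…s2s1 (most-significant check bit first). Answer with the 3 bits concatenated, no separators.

s1 (pos 1,3,5,7): 1⊕1⊕1⊕1 = 0
s2 (pos 2,3,6,7): 1⊕1⊕0⊕1 = 1
s4 (pos 4,5,6,7): 0⊕1⊕0⊕1 = 0
Syndrome s4…s1 = 010 → error at position 2.

010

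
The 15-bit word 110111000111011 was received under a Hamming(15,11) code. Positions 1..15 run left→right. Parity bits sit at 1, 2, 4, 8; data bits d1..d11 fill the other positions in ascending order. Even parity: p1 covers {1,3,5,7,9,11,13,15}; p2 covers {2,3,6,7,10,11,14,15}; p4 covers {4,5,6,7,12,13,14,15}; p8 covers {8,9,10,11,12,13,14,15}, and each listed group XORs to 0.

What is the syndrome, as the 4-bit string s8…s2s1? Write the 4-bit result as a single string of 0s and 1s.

1000

s1 (pos 1,3,5,7,9,11,13,15): 1⊕0⊕1⊕0⊕0⊕1⊕0⊕1 = 0
s2 (pos 2,3,6,7,10,11,14,15): 1⊕0⊕1⊕0⊕1⊕1⊕1⊕1 = 0
s4 (pos 4,5,6,7,12,13,14,15): 1⊕1⊕1⊕0⊕1⊕0⊕1⊕1 = 0
s8 (pos 8,9,10,11,12,13,14,15): 0⊕0⊕1⊕1⊕1⊕0⊕1⊕1 = 1
Syndrome s8…s1 = 1000 → error at position 8.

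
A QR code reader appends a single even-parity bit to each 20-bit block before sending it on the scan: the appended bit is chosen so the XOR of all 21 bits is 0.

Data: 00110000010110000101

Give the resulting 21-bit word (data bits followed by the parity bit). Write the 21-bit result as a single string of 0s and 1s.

001100000101100001011

XOR of the 20 data bits: 0⊕0⊕1⊕1⊕0⊕0⊕0⊕0⊕0⊕1⊕0⊕1⊕1⊕0⊕0⊕0⊕0⊕1⊕0⊕1 = 1
Parity bit = 1 (so all 21 bits XOR to 0).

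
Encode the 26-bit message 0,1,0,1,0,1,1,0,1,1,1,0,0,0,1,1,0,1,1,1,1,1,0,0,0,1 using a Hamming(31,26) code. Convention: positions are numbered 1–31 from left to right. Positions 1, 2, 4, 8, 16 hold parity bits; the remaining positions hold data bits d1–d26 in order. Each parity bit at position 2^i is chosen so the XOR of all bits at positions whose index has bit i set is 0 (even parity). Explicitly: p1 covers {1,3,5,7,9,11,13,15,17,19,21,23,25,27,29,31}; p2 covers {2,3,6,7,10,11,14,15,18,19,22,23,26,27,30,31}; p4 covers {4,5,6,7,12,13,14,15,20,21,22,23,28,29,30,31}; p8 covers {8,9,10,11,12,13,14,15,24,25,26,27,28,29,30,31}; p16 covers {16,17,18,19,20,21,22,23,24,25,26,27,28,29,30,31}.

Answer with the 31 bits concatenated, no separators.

Place data at non-parity positions: p1 p2 0 p4 1 0 1 p8 0 1 1 0 1 1 1 p16 0 0 0 1 1 0 1 1 1 1 1 0 0 0 1
p1 (pos 1,3,5,7,9,11,13,15,17,19,21,23,25,27,29,31): XOR of data positions = 0⊕1⊕1⊕0⊕1⊕1⊕1⊕0⊕0⊕1⊕1⊕1⊕1⊕0⊕1 = 0
p2 (pos 2,3,6,7,10,11,14,15,18,19,22,23,26,27,30,31): XOR of data positions = 0⊕0⊕1⊕1⊕1⊕1⊕1⊕0⊕0⊕0⊕1⊕1⊕1⊕0⊕1 = 1
p4 (pos 4,5,6,7,12,13,14,15,20,21,22,23,28,29,30,31): XOR of data positions = 1⊕0⊕1⊕0⊕1⊕1⊕1⊕1⊕1⊕0⊕1⊕0⊕0⊕0⊕1 = 1
p8 (pos 8,9,10,11,12,13,14,15,24,25,26,27,28,29,30,31): XOR of data positions = 0⊕1⊕1⊕0⊕1⊕1⊕1⊕1⊕1⊕1⊕1⊕0⊕0⊕0⊕1 = 0
p16 (pos 16,17,18,19,20,21,22,23,24,25,26,27,28,29,30,31): XOR of data positions = 0⊕0⊕0⊕1⊕1⊕0⊕1⊕1⊕1⊕1⊕1⊕0⊕0⊕0⊕1 = 0
Codeword: 0101101001101110000110111110001

0101101001101110000110111110001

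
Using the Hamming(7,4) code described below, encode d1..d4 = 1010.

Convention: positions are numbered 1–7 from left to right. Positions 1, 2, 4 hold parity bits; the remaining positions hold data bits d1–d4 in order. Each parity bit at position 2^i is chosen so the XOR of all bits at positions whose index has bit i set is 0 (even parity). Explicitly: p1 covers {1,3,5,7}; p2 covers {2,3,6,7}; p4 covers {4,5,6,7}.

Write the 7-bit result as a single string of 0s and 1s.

Place data at non-parity positions: p1 p2 1 p4 0 1 0
p1 (pos 1,3,5,7): XOR of data positions = 1⊕0⊕0 = 1
p2 (pos 2,3,6,7): XOR of data positions = 1⊕1⊕0 = 0
p4 (pos 4,5,6,7): XOR of data positions = 0⊕1⊕0 = 1
Codeword: 1011010

1011010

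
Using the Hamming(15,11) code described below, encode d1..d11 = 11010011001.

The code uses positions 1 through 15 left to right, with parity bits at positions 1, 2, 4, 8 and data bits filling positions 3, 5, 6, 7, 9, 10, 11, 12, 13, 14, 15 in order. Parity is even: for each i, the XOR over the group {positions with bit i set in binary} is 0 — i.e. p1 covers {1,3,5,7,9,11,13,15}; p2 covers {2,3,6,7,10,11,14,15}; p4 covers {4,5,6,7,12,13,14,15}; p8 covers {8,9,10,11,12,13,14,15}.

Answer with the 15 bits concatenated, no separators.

101010110011001

Place data at non-parity positions: p1 p2 1 p4 1 0 1 p8 0 0 1 1 0 0 1
p1 (pos 1,3,5,7,9,11,13,15): XOR of data positions = 1⊕1⊕1⊕0⊕1⊕0⊕1 = 1
p2 (pos 2,3,6,7,10,11,14,15): XOR of data positions = 1⊕0⊕1⊕0⊕1⊕0⊕1 = 0
p4 (pos 4,5,6,7,12,13,14,15): XOR of data positions = 1⊕0⊕1⊕1⊕0⊕0⊕1 = 0
p8 (pos 8,9,10,11,12,13,14,15): XOR of data positions = 0⊕0⊕1⊕1⊕0⊕0⊕1 = 1
Codeword: 101010110011001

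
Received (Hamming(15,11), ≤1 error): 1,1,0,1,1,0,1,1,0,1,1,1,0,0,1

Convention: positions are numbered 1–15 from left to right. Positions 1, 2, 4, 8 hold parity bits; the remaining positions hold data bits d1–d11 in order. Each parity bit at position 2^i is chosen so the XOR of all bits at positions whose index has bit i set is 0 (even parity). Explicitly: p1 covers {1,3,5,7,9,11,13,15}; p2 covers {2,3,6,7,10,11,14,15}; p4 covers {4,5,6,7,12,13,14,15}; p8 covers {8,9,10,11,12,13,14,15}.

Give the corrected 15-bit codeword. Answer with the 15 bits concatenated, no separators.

110110110111000

s1 (pos 1,3,5,7,9,11,13,15): 1⊕0⊕1⊕1⊕0⊕1⊕0⊕1 = 1
s2 (pos 2,3,6,7,10,11,14,15): 1⊕0⊕0⊕1⊕1⊕1⊕0⊕1 = 1
s4 (pos 4,5,6,7,12,13,14,15): 1⊕1⊕0⊕1⊕1⊕0⊕0⊕1 = 1
s8 (pos 8,9,10,11,12,13,14,15): 1⊕0⊕1⊕1⊕1⊕0⊕0⊕1 = 1
Syndrome s8…s1 = 1111 → error at position 15.
Flip position 15: 110110110111001 → 110110110111000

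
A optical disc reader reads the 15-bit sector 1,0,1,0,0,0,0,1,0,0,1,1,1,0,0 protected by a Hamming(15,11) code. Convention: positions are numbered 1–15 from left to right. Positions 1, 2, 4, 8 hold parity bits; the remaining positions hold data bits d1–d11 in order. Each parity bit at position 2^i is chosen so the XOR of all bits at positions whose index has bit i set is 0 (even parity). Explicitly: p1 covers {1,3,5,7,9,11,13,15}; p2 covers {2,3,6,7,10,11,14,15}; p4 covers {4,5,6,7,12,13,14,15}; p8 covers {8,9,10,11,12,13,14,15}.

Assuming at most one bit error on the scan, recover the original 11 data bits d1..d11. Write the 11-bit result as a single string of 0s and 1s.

10000011100

s1 (pos 1,3,5,7,9,11,13,15): 1⊕1⊕0⊕0⊕0⊕1⊕1⊕0 = 0
s2 (pos 2,3,6,7,10,11,14,15): 0⊕1⊕0⊕0⊕0⊕1⊕0⊕0 = 0
s4 (pos 4,5,6,7,12,13,14,15): 0⊕0⊕0⊕0⊕1⊕1⊕0⊕0 = 0
s8 (pos 8,9,10,11,12,13,14,15): 1⊕0⊕0⊕1⊕1⊕1⊕0⊕0 = 0
Syndrome s8…s1 = 0000 → no error.
Read data bits from positions 3,5,6,7,9,10,11,12,13,14,15: 10000011100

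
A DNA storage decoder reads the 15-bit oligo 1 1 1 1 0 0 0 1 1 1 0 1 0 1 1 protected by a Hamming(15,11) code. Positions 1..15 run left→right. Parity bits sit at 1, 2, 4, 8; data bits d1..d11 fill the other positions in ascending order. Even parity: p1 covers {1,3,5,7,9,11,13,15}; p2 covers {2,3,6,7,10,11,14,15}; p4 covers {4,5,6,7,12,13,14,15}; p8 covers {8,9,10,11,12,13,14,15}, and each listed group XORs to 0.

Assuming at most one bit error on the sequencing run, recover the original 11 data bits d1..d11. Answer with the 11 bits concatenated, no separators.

10001101011

s1 (pos 1,3,5,7,9,11,13,15): 1⊕1⊕0⊕0⊕1⊕0⊕0⊕1 = 0
s2 (pos 2,3,6,7,10,11,14,15): 1⊕1⊕0⊕0⊕1⊕0⊕1⊕1 = 1
s4 (pos 4,5,6,7,12,13,14,15): 1⊕0⊕0⊕0⊕1⊕0⊕1⊕1 = 0
s8 (pos 8,9,10,11,12,13,14,15): 1⊕1⊕1⊕0⊕1⊕0⊕1⊕1 = 0
Syndrome s8…s1 = 0010 → error at position 2.
Flip position 2: 111100011101011 → 101100011101011
Read data bits from positions 3,5,6,7,9,10,11,12,13,14,15: 10001101011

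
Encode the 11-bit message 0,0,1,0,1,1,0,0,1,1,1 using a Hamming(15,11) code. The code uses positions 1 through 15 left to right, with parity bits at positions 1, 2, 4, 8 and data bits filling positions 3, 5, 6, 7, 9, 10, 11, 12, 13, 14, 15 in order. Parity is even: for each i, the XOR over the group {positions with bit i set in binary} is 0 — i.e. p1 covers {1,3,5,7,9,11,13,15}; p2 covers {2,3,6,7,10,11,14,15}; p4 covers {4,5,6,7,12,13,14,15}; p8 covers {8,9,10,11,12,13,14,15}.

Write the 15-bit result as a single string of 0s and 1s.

100001011100111

Place data at non-parity positions: p1 p2 0 p4 0 1 0 p8 1 1 0 0 1 1 1
p1 (pos 1,3,5,7,9,11,13,15): XOR of data positions = 0⊕0⊕0⊕1⊕0⊕1⊕1 = 1
p2 (pos 2,3,6,7,10,11,14,15): XOR of data positions = 0⊕1⊕0⊕1⊕0⊕1⊕1 = 0
p4 (pos 4,5,6,7,12,13,14,15): XOR of data positions = 0⊕1⊕0⊕0⊕1⊕1⊕1 = 0
p8 (pos 8,9,10,11,12,13,14,15): XOR of data positions = 1⊕1⊕0⊕0⊕1⊕1⊕1 = 1
Codeword: 100001011100111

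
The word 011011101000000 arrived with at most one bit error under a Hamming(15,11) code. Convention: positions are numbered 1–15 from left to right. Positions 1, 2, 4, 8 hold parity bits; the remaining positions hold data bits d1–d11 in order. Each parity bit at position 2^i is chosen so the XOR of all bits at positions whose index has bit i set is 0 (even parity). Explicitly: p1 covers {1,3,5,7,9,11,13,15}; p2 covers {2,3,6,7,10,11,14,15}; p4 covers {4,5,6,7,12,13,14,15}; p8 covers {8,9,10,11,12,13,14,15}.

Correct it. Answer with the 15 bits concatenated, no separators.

011011101001000

s1 (pos 1,3,5,7,9,11,13,15): 0⊕1⊕1⊕1⊕1⊕0⊕0⊕0 = 0
s2 (pos 2,3,6,7,10,11,14,15): 1⊕1⊕1⊕1⊕0⊕0⊕0⊕0 = 0
s4 (pos 4,5,6,7,12,13,14,15): 0⊕1⊕1⊕1⊕0⊕0⊕0⊕0 = 1
s8 (pos 8,9,10,11,12,13,14,15): 0⊕1⊕0⊕0⊕0⊕0⊕0⊕0 = 1
Syndrome s8…s1 = 1100 → error at position 12.
Flip position 12: 011011101000000 → 011011101001000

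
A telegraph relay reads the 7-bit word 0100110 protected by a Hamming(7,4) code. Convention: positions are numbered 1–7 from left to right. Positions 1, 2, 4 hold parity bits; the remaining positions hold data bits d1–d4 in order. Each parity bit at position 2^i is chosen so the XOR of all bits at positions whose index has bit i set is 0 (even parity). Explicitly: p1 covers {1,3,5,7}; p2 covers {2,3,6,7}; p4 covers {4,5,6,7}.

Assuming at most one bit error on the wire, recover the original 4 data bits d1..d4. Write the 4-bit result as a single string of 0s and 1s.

s1 (pos 1,3,5,7): 0⊕0⊕1⊕0 = 1
s2 (pos 2,3,6,7): 1⊕0⊕1⊕0 = 0
s4 (pos 4,5,6,7): 0⊕1⊕1⊕0 = 0
Syndrome s4…s1 = 001 → error at position 1.
Flip position 1: 0100110 → 1100110
Read data bits from positions 3,5,6,7: 0110

0110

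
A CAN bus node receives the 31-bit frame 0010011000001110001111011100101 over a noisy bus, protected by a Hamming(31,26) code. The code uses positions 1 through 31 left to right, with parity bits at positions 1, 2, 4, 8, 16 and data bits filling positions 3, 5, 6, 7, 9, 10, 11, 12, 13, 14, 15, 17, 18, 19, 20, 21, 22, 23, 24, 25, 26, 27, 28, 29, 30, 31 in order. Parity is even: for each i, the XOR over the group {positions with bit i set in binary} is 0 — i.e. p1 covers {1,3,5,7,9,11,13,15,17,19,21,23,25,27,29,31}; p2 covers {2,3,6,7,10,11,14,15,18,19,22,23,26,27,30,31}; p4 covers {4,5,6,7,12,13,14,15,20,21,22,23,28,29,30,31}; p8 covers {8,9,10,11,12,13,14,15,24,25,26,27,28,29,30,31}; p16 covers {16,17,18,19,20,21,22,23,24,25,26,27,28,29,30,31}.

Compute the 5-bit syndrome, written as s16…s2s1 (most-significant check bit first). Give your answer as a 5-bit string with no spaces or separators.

s1 (pos 1,3,5,7,9,11,13,15,17,19,21,23,25,27,29,31): 0⊕1⊕0⊕1⊕0⊕0⊕1⊕1⊕0⊕1⊕1⊕0⊕1⊕0⊕1⊕1 = 1
s2 (pos 2,3,6,7,10,11,14,15,18,19,22,23,26,27,30,31): 0⊕1⊕1⊕1⊕0⊕0⊕1⊕1⊕0⊕1⊕1⊕0⊕1⊕0⊕0⊕1 = 1
s4 (pos 4,5,6,7,12,13,14,15,20,21,22,23,28,29,30,31): 0⊕0⊕1⊕1⊕0⊕1⊕1⊕1⊕1⊕1⊕1⊕0⊕0⊕1⊕0⊕1 = 0
s8 (pos 8,9,10,11,12,13,14,15,24,25,26,27,28,29,30,31): 0⊕0⊕0⊕0⊕0⊕1⊕1⊕1⊕1⊕1⊕1⊕0⊕0⊕1⊕0⊕1 = 0
s16 (pos 16,17,18,19,20,21,22,23,24,25,26,27,28,29,30,31): 0⊕0⊕0⊕1⊕1⊕1⊕1⊕0⊕1⊕1⊕1⊕0⊕0⊕1⊕0⊕1 = 1
Syndrome s16…s1 = 10011 → error at position 19.

10011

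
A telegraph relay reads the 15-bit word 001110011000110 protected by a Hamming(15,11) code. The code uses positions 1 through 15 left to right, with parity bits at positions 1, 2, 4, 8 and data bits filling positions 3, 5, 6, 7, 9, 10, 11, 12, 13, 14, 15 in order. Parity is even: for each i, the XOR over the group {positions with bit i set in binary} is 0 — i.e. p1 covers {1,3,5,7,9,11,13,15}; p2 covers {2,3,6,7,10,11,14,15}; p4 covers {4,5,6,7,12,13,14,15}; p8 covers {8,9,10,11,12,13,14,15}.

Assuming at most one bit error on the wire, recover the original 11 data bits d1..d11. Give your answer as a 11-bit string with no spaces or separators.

s1 (pos 1,3,5,7,9,11,13,15): 0⊕1⊕1⊕0⊕1⊕0⊕1⊕0 = 0
s2 (pos 2,3,6,7,10,11,14,15): 0⊕1⊕0⊕0⊕0⊕0⊕1⊕0 = 0
s4 (pos 4,5,6,7,12,13,14,15): 1⊕1⊕0⊕0⊕0⊕1⊕1⊕0 = 0
s8 (pos 8,9,10,11,12,13,14,15): 1⊕1⊕0⊕0⊕0⊕1⊕1⊕0 = 0
Syndrome s8…s1 = 0000 → no error.
Read data bits from positions 3,5,6,7,9,10,11,12,13,14,15: 11001000110

11001000110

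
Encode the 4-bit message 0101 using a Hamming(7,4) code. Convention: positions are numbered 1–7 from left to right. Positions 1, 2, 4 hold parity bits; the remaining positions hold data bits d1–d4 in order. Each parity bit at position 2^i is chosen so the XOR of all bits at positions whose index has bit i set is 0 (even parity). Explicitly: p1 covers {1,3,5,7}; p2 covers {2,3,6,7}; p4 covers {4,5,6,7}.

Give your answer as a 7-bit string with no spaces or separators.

Place data at non-parity positions: p1 p2 0 p4 1 0 1
p1 (pos 1,3,5,7): XOR of data positions = 0⊕1⊕1 = 0
p2 (pos 2,3,6,7): XOR of data positions = 0⊕0⊕1 = 1
p4 (pos 4,5,6,7): XOR of data positions = 1⊕0⊕1 = 0
Codeword: 0100101

0100101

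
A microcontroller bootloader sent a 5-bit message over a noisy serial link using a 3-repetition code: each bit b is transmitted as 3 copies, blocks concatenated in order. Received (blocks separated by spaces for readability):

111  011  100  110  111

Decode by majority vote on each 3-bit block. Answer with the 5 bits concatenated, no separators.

Block 1 (111): 3 ones → 1
Block 2 (011): 2 ones → 1
Block 3 (100): 1 one → 0
Block 4 (110): 2 ones → 1
Block 5 (111): 3 ones → 1

11011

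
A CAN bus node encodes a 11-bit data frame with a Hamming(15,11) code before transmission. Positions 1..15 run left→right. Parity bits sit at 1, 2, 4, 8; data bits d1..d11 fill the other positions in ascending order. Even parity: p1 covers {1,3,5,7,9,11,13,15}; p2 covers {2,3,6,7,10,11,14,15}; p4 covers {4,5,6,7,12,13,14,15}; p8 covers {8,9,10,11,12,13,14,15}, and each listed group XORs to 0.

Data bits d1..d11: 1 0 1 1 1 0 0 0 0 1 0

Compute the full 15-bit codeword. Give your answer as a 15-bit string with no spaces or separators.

101101101000010

Place data at non-parity positions: p1 p2 1 p4 0 1 1 p8 1 0 0 0 0 1 0
p1 (pos 1,3,5,7,9,11,13,15): XOR of data positions = 1⊕0⊕1⊕1⊕0⊕0⊕0 = 1
p2 (pos 2,3,6,7,10,11,14,15): XOR of data positions = 1⊕1⊕1⊕0⊕0⊕1⊕0 = 0
p4 (pos 4,5,6,7,12,13,14,15): XOR of data positions = 0⊕1⊕1⊕0⊕0⊕1⊕0 = 1
p8 (pos 8,9,10,11,12,13,14,15): XOR of data positions = 1⊕0⊕0⊕0⊕0⊕1⊕0 = 0
Codeword: 101101101000010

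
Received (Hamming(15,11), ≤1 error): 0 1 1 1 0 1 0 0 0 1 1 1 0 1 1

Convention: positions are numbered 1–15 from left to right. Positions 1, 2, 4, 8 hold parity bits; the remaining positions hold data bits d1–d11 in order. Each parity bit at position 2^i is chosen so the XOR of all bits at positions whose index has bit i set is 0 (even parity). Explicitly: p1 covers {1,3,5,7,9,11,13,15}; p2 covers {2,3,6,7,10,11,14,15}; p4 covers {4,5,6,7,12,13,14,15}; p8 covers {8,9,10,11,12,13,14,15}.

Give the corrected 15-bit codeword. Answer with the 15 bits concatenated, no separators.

011101000111010

s1 (pos 1,3,5,7,9,11,13,15): 0⊕1⊕0⊕0⊕0⊕1⊕0⊕1 = 1
s2 (pos 2,3,6,7,10,11,14,15): 1⊕1⊕1⊕0⊕1⊕1⊕1⊕1 = 1
s4 (pos 4,5,6,7,12,13,14,15): 1⊕0⊕1⊕0⊕1⊕0⊕1⊕1 = 1
s8 (pos 8,9,10,11,12,13,14,15): 0⊕0⊕1⊕1⊕1⊕0⊕1⊕1 = 1
Syndrome s8…s1 = 1111 → error at position 15.
Flip position 15: 011101000111011 → 011101000111010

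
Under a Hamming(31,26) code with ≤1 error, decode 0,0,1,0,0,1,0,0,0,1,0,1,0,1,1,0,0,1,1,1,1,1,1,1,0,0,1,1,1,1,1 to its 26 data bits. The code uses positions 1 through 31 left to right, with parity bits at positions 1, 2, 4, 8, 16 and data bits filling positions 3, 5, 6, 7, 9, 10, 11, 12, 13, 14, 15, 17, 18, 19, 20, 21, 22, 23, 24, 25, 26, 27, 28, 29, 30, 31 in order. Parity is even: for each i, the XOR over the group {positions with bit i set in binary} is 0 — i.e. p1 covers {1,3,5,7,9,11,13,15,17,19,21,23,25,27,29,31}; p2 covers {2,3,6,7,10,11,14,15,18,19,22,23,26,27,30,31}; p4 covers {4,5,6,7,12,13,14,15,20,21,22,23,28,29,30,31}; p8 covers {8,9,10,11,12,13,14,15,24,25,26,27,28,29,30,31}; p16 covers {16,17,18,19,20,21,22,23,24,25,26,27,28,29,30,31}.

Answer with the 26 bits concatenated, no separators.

10100101011011111110011111

s1 (pos 1,3,5,7,9,11,13,15,17,19,21,23,25,27,29,31): 0⊕1⊕0⊕0⊕0⊕0⊕0⊕1⊕0⊕1⊕1⊕1⊕0⊕1⊕1⊕1 = 0
s2 (pos 2,3,6,7,10,11,14,15,18,19,22,23,26,27,30,31): 0⊕1⊕1⊕0⊕1⊕0⊕1⊕1⊕1⊕1⊕1⊕1⊕0⊕1⊕1⊕1 = 0
s4 (pos 4,5,6,7,12,13,14,15,20,21,22,23,28,29,30,31): 0⊕0⊕1⊕0⊕1⊕0⊕1⊕1⊕1⊕1⊕1⊕1⊕1⊕1⊕1⊕1 = 0
s8 (pos 8,9,10,11,12,13,14,15,24,25,26,27,28,29,30,31): 0⊕0⊕1⊕0⊕1⊕0⊕1⊕1⊕1⊕0⊕0⊕1⊕1⊕1⊕1⊕1 = 0
s16 (pos 16,17,18,19,20,21,22,23,24,25,26,27,28,29,30,31): 0⊕0⊕1⊕1⊕1⊕1⊕1⊕1⊕1⊕0⊕0⊕1⊕1⊕1⊕1⊕1 = 0
Syndrome s16…s1 = 00000 → no error.
Read data bits from positions 3,5,6,7,9,10,11,12,13,14,15,17,18,19,20,21,22,23,24,25,26,27,28,29,30,31: 10100101011011111110011111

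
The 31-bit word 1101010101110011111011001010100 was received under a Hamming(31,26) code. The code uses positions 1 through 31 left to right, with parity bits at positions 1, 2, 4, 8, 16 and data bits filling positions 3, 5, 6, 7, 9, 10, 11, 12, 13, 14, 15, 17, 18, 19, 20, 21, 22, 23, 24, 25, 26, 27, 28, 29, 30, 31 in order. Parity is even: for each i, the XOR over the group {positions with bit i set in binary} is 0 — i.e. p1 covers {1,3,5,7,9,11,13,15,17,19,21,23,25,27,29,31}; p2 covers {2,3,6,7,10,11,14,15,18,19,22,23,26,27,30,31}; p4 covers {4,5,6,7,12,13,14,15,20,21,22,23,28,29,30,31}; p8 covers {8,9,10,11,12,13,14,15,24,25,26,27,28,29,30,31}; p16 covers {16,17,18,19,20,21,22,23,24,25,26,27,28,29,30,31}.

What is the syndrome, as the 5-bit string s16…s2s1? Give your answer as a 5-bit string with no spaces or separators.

10111

s1 (pos 1,3,5,7,9,11,13,15,17,19,21,23,25,27,29,31): 1⊕0⊕0⊕0⊕0⊕1⊕0⊕1⊕1⊕1⊕1⊕0⊕1⊕1⊕1⊕0 = 1
s2 (pos 2,3,6,7,10,11,14,15,18,19,22,23,26,27,30,31): 1⊕0⊕1⊕0⊕1⊕1⊕0⊕1⊕1⊕1⊕1⊕0⊕0⊕1⊕0⊕0 = 1
s4 (pos 4,5,6,7,12,13,14,15,20,21,22,23,28,29,30,31): 1⊕0⊕1⊕0⊕1⊕0⊕0⊕1⊕0⊕1⊕1⊕0⊕0⊕1⊕0⊕0 = 1
s8 (pos 8,9,10,11,12,13,14,15,24,25,26,27,28,29,30,31): 1⊕0⊕1⊕1⊕1⊕0⊕0⊕1⊕0⊕1⊕0⊕1⊕0⊕1⊕0⊕0 = 0
s16 (pos 16,17,18,19,20,21,22,23,24,25,26,27,28,29,30,31): 1⊕1⊕1⊕1⊕0⊕1⊕1⊕0⊕0⊕1⊕0⊕1⊕0⊕1⊕0⊕0 = 1
Syndrome s16…s1 = 10111 → error at position 23.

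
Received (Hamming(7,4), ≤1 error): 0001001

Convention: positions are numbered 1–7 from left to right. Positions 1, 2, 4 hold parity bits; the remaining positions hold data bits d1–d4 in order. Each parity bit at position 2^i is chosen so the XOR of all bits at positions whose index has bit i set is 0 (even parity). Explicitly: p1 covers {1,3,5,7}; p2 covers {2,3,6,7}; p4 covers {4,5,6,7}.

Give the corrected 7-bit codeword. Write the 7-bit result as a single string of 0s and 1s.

s1 (pos 1,3,5,7): 0⊕0⊕0⊕1 = 1
s2 (pos 2,3,6,7): 0⊕0⊕0⊕1 = 1
s4 (pos 4,5,6,7): 1⊕0⊕0⊕1 = 0
Syndrome s4…s1 = 011 → error at position 3.
Flip position 3: 0001001 → 0011001

0011001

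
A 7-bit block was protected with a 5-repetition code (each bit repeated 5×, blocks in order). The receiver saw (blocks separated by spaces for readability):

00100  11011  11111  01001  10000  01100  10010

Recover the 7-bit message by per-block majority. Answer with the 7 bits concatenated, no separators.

0110000

Block 1 (00100): 1 one → 0
Block 2 (11011): 4 ones → 1
Block 3 (11111): 5 ones → 1
Block 4 (01001): 2 ones → 0
Block 5 (10000): 1 one → 0
Block 6 (01100): 2 ones → 0
Block 7 (10010): 2 ones → 0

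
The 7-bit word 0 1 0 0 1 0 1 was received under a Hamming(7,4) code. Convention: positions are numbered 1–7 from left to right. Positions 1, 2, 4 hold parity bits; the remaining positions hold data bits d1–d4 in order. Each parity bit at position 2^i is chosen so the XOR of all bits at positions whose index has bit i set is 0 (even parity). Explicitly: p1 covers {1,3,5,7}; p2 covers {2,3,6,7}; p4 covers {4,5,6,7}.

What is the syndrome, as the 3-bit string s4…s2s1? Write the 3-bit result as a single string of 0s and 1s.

s1 (pos 1,3,5,7): 0⊕0⊕1⊕1 = 0
s2 (pos 2,3,6,7): 1⊕0⊕0⊕1 = 0
s4 (pos 4,5,6,7): 0⊕1⊕0⊕1 = 0
Syndrome s4…s1 = 000 → no error.

000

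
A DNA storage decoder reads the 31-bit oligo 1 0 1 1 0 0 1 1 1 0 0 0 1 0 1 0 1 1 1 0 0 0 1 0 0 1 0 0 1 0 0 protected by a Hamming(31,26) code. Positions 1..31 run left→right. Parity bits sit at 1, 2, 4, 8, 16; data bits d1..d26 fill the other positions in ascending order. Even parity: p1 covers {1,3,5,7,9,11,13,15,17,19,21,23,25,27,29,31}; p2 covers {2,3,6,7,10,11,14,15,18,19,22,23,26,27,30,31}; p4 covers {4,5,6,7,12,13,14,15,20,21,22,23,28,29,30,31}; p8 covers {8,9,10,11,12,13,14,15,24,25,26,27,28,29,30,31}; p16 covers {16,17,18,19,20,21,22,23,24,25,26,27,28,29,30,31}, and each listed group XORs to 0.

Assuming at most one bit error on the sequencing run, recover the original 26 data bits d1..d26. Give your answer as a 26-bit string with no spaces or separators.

s1 (pos 1,3,5,7,9,11,13,15,17,19,21,23,25,27,29,31): 1⊕1⊕0⊕1⊕1⊕0⊕1⊕1⊕1⊕1⊕0⊕1⊕0⊕0⊕1⊕0 = 0
s2 (pos 2,3,6,7,10,11,14,15,18,19,22,23,26,27,30,31): 0⊕1⊕0⊕1⊕0⊕0⊕0⊕1⊕1⊕1⊕0⊕1⊕1⊕0⊕0⊕0 = 1
s4 (pos 4,5,6,7,12,13,14,15,20,21,22,23,28,29,30,31): 1⊕0⊕0⊕1⊕0⊕1⊕0⊕1⊕0⊕0⊕0⊕1⊕0⊕1⊕0⊕0 = 0
s8 (pos 8,9,10,11,12,13,14,15,24,25,26,27,28,29,30,31): 1⊕1⊕0⊕0⊕0⊕1⊕0⊕1⊕0⊕0⊕1⊕0⊕0⊕1⊕0⊕0 = 0
s16 (pos 16,17,18,19,20,21,22,23,24,25,26,27,28,29,30,31): 0⊕1⊕1⊕1⊕0⊕0⊕0⊕1⊕0⊕0⊕1⊕0⊕0⊕1⊕0⊕0 = 0
Syndrome s16…s1 = 00010 → error at position 2.
Flip position 2: 1011001110001010111000100100100 → 1111001110001010111000100100100
Read data bits from positions 3,5,6,7,9,10,11,12,13,14,15,17,18,19,20,21,22,23,24,25,26,27,28,29,30,31: 10011000101111000100100100

10011000101111000100100100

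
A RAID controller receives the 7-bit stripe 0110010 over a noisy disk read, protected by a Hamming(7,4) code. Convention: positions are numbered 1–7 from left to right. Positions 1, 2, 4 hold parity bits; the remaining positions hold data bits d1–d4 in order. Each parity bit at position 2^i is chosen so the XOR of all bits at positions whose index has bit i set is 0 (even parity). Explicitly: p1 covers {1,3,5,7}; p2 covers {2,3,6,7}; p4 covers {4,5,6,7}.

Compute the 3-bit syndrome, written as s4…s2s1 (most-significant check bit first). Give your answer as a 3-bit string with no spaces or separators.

s1 (pos 1,3,5,7): 0⊕1⊕0⊕0 = 1
s2 (pos 2,3,6,7): 1⊕1⊕1⊕0 = 1
s4 (pos 4,5,6,7): 0⊕0⊕1⊕0 = 1
Syndrome s4…s1 = 111 → error at position 7.

111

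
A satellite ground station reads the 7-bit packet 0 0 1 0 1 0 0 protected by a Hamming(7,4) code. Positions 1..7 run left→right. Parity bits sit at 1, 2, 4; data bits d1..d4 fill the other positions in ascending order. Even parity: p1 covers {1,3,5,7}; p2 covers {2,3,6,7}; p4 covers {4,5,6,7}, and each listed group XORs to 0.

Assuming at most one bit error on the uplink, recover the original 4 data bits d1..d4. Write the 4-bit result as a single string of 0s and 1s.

1110

s1 (pos 1,3,5,7): 0⊕1⊕1⊕0 = 0
s2 (pos 2,3,6,7): 0⊕1⊕0⊕0 = 1
s4 (pos 4,5,6,7): 0⊕1⊕0⊕0 = 1
Syndrome s4…s1 = 110 → error at position 6.
Flip position 6: 0010100 → 0010110
Read data bits from positions 3,5,6,7: 1110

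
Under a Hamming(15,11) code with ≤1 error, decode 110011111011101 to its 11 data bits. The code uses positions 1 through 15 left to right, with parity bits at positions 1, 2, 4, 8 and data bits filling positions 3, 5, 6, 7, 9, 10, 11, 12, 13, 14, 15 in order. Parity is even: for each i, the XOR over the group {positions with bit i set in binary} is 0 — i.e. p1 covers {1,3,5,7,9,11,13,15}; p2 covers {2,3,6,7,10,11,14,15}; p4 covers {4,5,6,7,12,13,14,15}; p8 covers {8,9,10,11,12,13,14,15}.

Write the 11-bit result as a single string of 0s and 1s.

s1 (pos 1,3,5,7,9,11,13,15): 1⊕0⊕1⊕1⊕1⊕1⊕1⊕1 = 1
s2 (pos 2,3,6,7,10,11,14,15): 1⊕0⊕1⊕1⊕0⊕1⊕0⊕1 = 1
s4 (pos 4,5,6,7,12,13,14,15): 0⊕1⊕1⊕1⊕1⊕1⊕0⊕1 = 0
s8 (pos 8,9,10,11,12,13,14,15): 1⊕1⊕0⊕1⊕1⊕1⊕0⊕1 = 0
Syndrome s8…s1 = 0011 → error at position 3.
Flip position 3: 110011111011101 → 111011111011101
Read data bits from positions 3,5,6,7,9,10,11,12,13,14,15: 11111011101

11111011101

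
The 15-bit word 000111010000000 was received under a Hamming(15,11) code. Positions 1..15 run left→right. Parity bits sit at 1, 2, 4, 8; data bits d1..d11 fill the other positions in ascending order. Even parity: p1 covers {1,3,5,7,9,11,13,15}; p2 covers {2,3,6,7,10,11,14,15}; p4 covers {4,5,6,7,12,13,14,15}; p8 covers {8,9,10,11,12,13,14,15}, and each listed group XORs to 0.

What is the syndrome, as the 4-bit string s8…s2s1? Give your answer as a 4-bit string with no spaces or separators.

1111

s1 (pos 1,3,5,7,9,11,13,15): 0⊕0⊕1⊕0⊕0⊕0⊕0⊕0 = 1
s2 (pos 2,3,6,7,10,11,14,15): 0⊕0⊕1⊕0⊕0⊕0⊕0⊕0 = 1
s4 (pos 4,5,6,7,12,13,14,15): 1⊕1⊕1⊕0⊕0⊕0⊕0⊕0 = 1
s8 (pos 8,9,10,11,12,13,14,15): 1⊕0⊕0⊕0⊕0⊕0⊕0⊕0 = 1
Syndrome s8…s1 = 1111 → error at position 15.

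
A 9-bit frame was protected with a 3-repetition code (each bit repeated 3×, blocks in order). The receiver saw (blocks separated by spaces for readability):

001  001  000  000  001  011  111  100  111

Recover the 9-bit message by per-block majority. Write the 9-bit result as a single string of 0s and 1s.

Block 1 (001): 1 one → 0
Block 2 (001): 1 one → 0
Block 3 (000): 0 ones → 0
Block 4 (000): 0 ones → 0
Block 5 (001): 1 one → 0
Block 6 (011): 2 ones → 1
Block 7 (111): 3 ones → 1
Block 8 (100): 1 one → 0
Block 9 (111): 3 ones → 1

000001101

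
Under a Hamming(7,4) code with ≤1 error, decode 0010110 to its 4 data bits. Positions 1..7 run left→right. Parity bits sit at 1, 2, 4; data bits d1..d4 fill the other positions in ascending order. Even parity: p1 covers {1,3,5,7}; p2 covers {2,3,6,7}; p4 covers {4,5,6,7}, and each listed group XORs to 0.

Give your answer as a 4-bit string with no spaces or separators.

s1 (pos 1,3,5,7): 0⊕1⊕1⊕0 = 0
s2 (pos 2,3,6,7): 0⊕1⊕1⊕0 = 0
s4 (pos 4,5,6,7): 0⊕1⊕1⊕0 = 0
Syndrome s4…s1 = 000 → no error.
Read data bits from positions 3,5,6,7: 1110

1110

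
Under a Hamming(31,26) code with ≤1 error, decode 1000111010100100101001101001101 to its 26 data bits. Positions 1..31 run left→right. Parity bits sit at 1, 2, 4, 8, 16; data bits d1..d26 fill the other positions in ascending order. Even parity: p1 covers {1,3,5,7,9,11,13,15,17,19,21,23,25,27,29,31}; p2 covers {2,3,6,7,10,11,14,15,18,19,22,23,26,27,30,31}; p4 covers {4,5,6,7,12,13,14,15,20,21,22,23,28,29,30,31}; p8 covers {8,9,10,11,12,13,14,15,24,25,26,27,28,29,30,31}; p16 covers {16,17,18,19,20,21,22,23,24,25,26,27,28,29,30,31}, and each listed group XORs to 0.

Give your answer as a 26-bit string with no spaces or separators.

01111010110101001101001101

s1 (pos 1,3,5,7,9,11,13,15,17,19,21,23,25,27,29,31): 1⊕0⊕1⊕1⊕1⊕1⊕0⊕0⊕1⊕1⊕0⊕1⊕1⊕0⊕1⊕1 = 1
s2 (pos 2,3,6,7,10,11,14,15,18,19,22,23,26,27,30,31): 0⊕0⊕1⊕1⊕0⊕1⊕1⊕0⊕0⊕1⊕1⊕1⊕0⊕0⊕0⊕1 = 0
s4 (pos 4,5,6,7,12,13,14,15,20,21,22,23,28,29,30,31): 0⊕1⊕1⊕1⊕0⊕0⊕1⊕0⊕0⊕0⊕1⊕1⊕1⊕1⊕0⊕1 = 1
s8 (pos 8,9,10,11,12,13,14,15,24,25,26,27,28,29,30,31): 0⊕1⊕0⊕1⊕0⊕0⊕1⊕0⊕0⊕1⊕0⊕0⊕1⊕1⊕0⊕1 = 1
s16 (pos 16,17,18,19,20,21,22,23,24,25,26,27,28,29,30,31): 0⊕1⊕0⊕1⊕0⊕0⊕1⊕1⊕0⊕1⊕0⊕0⊕1⊕1⊕0⊕1 = 0
Syndrome s16…s1 = 01101 → error at position 13.
Flip position 13: 1000111010100100101001101001101 → 1000111010101100101001101001101
Read data bits from positions 3,5,6,7,9,10,11,12,13,14,15,17,18,19,20,21,22,23,24,25,26,27,28,29,30,31: 01111010110101001101001101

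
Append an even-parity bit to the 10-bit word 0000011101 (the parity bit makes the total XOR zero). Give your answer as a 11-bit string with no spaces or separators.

00000111010

XOR of the 10 data bits: 0⊕0⊕0⊕0⊕0⊕1⊕1⊕1⊕0⊕1 = 0
Parity bit = 0 (so all 11 bits XOR to 0).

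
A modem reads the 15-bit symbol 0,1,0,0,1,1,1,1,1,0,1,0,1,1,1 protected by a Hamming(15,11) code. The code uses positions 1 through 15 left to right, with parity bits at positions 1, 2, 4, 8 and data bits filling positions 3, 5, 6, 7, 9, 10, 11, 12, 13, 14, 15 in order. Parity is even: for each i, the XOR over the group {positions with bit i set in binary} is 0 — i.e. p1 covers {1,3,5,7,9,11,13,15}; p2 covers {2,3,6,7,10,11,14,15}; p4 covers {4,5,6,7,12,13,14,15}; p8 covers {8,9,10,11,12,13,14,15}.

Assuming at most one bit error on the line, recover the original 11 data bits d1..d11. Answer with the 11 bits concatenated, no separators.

01111010111

s1 (pos 1,3,5,7,9,11,13,15): 0⊕0⊕1⊕1⊕1⊕1⊕1⊕1 = 0
s2 (pos 2,3,6,7,10,11,14,15): 1⊕0⊕1⊕1⊕0⊕1⊕1⊕1 = 0
s4 (pos 4,5,6,7,12,13,14,15): 0⊕1⊕1⊕1⊕0⊕1⊕1⊕1 = 0
s8 (pos 8,9,10,11,12,13,14,15): 1⊕1⊕0⊕1⊕0⊕1⊕1⊕1 = 0
Syndrome s8…s1 = 0000 → no error.
Read data bits from positions 3,5,6,7,9,10,11,12,13,14,15: 01111010111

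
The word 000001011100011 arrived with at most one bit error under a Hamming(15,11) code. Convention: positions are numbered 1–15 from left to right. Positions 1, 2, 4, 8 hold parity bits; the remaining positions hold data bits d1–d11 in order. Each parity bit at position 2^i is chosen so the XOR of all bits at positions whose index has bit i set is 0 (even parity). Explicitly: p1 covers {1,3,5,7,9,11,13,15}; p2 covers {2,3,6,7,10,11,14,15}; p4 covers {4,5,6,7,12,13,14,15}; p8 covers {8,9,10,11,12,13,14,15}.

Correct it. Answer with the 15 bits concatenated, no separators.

000001011101011

s1 (pos 1,3,5,7,9,11,13,15): 0⊕0⊕0⊕0⊕1⊕0⊕0⊕1 = 0
s2 (pos 2,3,6,7,10,11,14,15): 0⊕0⊕1⊕0⊕1⊕0⊕1⊕1 = 0
s4 (pos 4,5,6,7,12,13,14,15): 0⊕0⊕1⊕0⊕0⊕0⊕1⊕1 = 1
s8 (pos 8,9,10,11,12,13,14,15): 1⊕1⊕1⊕0⊕0⊕0⊕1⊕1 = 1
Syndrome s8…s1 = 1100 → error at position 12.
Flip position 12: 000001011100011 → 000001011101011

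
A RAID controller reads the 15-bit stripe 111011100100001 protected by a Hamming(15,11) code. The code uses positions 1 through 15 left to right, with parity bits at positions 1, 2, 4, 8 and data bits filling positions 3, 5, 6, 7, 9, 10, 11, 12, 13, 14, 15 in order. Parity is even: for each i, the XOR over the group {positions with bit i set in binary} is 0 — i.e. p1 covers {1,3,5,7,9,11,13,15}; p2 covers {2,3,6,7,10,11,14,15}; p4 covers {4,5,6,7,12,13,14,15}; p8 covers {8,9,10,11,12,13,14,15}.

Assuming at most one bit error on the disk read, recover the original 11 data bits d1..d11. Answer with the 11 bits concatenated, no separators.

11110100001

s1 (pos 1,3,5,7,9,11,13,15): 1⊕1⊕1⊕1⊕0⊕0⊕0⊕1 = 1
s2 (pos 2,3,6,7,10,11,14,15): 1⊕1⊕1⊕1⊕1⊕0⊕0⊕1 = 0
s4 (pos 4,5,6,7,12,13,14,15): 0⊕1⊕1⊕1⊕0⊕0⊕0⊕1 = 0
s8 (pos 8,9,10,11,12,13,14,15): 0⊕0⊕1⊕0⊕0⊕0⊕0⊕1 = 0
Syndrome s8…s1 = 0001 → error at position 1.
Flip position 1: 111011100100001 → 011011100100001
Read data bits from positions 3,5,6,7,9,10,11,12,13,14,15: 11110100001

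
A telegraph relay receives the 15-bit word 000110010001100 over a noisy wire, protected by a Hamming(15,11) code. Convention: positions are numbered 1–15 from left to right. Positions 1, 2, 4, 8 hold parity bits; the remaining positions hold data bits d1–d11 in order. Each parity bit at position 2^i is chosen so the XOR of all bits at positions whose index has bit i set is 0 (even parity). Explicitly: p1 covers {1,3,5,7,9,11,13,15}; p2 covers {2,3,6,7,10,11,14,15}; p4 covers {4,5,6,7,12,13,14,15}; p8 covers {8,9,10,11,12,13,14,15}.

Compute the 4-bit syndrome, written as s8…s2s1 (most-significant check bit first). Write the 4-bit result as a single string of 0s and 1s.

1000

s1 (pos 1,3,5,7,9,11,13,15): 0⊕0⊕1⊕0⊕0⊕0⊕1⊕0 = 0
s2 (pos 2,3,6,7,10,11,14,15): 0⊕0⊕0⊕0⊕0⊕0⊕0⊕0 = 0
s4 (pos 4,5,6,7,12,13,14,15): 1⊕1⊕0⊕0⊕1⊕1⊕0⊕0 = 0
s8 (pos 8,9,10,11,12,13,14,15): 1⊕0⊕0⊕0⊕1⊕1⊕0⊕0 = 1
Syndrome s8…s1 = 1000 → error at position 8.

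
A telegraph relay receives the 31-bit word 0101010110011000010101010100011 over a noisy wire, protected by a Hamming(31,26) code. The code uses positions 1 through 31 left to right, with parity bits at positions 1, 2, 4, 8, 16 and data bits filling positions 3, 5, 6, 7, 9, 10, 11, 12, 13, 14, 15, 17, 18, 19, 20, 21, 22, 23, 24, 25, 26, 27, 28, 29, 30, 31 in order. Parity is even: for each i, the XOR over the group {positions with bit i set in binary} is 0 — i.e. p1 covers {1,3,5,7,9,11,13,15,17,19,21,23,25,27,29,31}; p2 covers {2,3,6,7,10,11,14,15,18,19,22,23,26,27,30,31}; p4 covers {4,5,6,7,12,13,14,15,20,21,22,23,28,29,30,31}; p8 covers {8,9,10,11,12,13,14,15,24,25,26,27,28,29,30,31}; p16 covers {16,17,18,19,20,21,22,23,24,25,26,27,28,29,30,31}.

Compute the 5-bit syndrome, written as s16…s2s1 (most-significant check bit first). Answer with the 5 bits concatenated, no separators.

10011

s1 (pos 1,3,5,7,9,11,13,15,17,19,21,23,25,27,29,31): 0⊕0⊕0⊕0⊕1⊕0⊕1⊕0⊕0⊕0⊕0⊕0⊕0⊕0⊕0⊕1 = 1
s2 (pos 2,3,6,7,10,11,14,15,18,19,22,23,26,27,30,31): 1⊕0⊕1⊕0⊕0⊕0⊕0⊕0⊕1⊕0⊕1⊕0⊕1⊕0⊕1⊕1 = 1
s4 (pos 4,5,6,7,12,13,14,15,20,21,22,23,28,29,30,31): 1⊕0⊕1⊕0⊕1⊕1⊕0⊕0⊕1⊕0⊕1⊕0⊕0⊕0⊕1⊕1 = 0
s8 (pos 8,9,10,11,12,13,14,15,24,25,26,27,28,29,30,31): 1⊕1⊕0⊕0⊕1⊕1⊕0⊕0⊕1⊕0⊕1⊕0⊕0⊕0⊕1⊕1 = 0
s16 (pos 16,17,18,19,20,21,22,23,24,25,26,27,28,29,30,31): 0⊕0⊕1⊕0⊕1⊕0⊕1⊕0⊕1⊕0⊕1⊕0⊕0⊕0⊕1⊕1 = 1
Syndrome s16…s1 = 10011 → error at position 19.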